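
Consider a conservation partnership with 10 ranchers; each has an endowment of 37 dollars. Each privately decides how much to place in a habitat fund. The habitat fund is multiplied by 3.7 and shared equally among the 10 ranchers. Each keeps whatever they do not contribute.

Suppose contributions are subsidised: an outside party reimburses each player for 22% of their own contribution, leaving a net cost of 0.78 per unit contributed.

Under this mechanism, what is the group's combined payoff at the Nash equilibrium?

Even with the mechanism, each unit contributed returns only (3.7/10) / 0.78 = 0.4744 per unit of net cost, so contributing nothing is still dominant.
Everyone keeps their endowment and the group total is 10 × 37 = 370.

370.00 dollars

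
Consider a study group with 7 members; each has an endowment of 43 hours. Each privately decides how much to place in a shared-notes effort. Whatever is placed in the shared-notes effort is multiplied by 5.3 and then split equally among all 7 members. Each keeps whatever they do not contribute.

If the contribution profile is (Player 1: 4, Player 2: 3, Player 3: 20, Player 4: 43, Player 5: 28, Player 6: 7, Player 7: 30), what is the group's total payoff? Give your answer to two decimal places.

Total contributed: 4 + 3 + 20 + 43 + 28 + 7 + 30 = 135; total kept: 7 × 43 − 135 = 166.
The shared-notes effort pays out 5.3 × 135 = 715.50 in aggregate.
Group total = 166 + 715.50 = 881.50.

881.50 hours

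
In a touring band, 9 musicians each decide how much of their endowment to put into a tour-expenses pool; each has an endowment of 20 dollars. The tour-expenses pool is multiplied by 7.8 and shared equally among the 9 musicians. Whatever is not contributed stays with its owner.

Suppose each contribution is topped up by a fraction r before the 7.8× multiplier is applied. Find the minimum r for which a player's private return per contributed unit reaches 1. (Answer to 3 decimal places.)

0.154

With matching at rate r, one contributed unit becomes (1 + r) in the tour-expenses pool and returns 7.8 × (1 + r) / 9 to the contributor.
Setting this equal to 1: 1 + r = 9/7.8 = 1.1538.
So the minimum matching rate is r = 1.1538 − 1 = 0.154.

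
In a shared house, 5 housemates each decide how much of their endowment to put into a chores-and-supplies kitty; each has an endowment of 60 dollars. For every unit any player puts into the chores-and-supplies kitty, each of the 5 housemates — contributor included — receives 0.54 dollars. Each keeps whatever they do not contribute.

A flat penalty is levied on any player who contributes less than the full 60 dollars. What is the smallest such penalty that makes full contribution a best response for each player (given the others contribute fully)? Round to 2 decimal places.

Given the others contribute fully, the best deviation is to contribute 0 (any partial contribution still incurs the fine and gives up units whose private return 0.54 is below 1).
Deviating from 60 to 0 saves 60 dollars but forfeits the deviator's share of the drop in the chores-and-supplies kitty: 0.54 × 60 = 32.40.
So the deviation gain is 60 − 32.40 = 27.60, and the fine must be at least 27.60 dollars to wipe it out.

27.60 dollars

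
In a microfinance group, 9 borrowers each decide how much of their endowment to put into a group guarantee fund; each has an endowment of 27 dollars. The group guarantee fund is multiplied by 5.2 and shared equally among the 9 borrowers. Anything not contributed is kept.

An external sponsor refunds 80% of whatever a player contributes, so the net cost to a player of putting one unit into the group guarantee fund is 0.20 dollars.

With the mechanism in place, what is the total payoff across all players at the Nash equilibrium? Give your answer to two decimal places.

The effective private return per unit is now (5.2/9) / 0.20 = 2.8889 > 1, so every player's dominant strategy flips to full contribution.
At the Nash equilibrium everyone contributes 27. Group total payoff = 9 × (27 × 0.80 + 5.2 × 27) = 1458.00.

1458.00 dollars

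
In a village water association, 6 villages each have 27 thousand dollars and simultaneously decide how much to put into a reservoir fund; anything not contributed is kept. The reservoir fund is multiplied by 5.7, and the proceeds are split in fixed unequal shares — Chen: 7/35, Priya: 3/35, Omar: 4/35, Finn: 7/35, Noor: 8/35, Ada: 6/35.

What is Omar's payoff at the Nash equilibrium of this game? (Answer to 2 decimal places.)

Each unit j contributes comes back to j as 5.7 × (j's share), so j prefers to contribute only if that share exceeds 1/5.7 = 0.1754; otherwise keeping the unit dominates.
Chen, Finn and Noor clear that bar, contributing 27 each; the remaining 3 contribute 0. Total contributed: 81.
Omar keeps 27 and receives 5.7 × 81 × 4/35 = 52.77 from the reservoir fund, for a payoff of 79.77.

79.77 thousand dollars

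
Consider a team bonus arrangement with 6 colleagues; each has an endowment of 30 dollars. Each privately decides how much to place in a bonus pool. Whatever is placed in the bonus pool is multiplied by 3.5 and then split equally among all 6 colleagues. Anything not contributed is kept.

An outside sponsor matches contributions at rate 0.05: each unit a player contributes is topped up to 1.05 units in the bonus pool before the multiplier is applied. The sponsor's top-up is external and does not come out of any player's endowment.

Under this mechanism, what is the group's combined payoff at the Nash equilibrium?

180.00 dollars

The effective private return is 3.5 × 1.05 / 6 = 0.6125, which is still under 1, so the mechanism doesn't change anyone's dominant strategy: zero contribution.
At the Nash equilibrium no one contributes; group total payoff = 6 × 30 = 180.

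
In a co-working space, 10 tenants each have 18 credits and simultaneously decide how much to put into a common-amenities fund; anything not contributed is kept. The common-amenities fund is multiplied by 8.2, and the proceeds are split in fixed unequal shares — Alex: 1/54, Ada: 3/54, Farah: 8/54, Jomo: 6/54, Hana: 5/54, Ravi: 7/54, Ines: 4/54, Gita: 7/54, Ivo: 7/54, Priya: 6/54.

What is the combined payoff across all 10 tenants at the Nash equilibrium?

698.40 credits

A player with share s gets back 8.2·s per unit contributed, so full contribution is dominant for anyone with s > 1/8.2 = 0.1220 and zero contribution is dominant for anyone below.
Farah, Ravi, Gita and Ivo clear that bar, contributing 18 each; the remaining 6 contribute 0. Total contributed: 72.
The common-amenities fund pays out 8.2 × 72 = 590.40 in total (split across the unequal shares, but the aggregate is all that matters for the group sum).
The 6 free-riders keep 18 each, adding 108. Group total = 108 + 590.40 = 698.40.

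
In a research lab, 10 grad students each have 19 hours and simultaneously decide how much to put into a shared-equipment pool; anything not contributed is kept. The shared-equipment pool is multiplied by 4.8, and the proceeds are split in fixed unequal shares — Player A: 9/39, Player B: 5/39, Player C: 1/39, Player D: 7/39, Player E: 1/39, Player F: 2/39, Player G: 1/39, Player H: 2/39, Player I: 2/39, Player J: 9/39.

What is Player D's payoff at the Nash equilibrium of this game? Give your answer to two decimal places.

For player j, contributing a unit is worthwhile iff 4.8 × (j's share) ≥ 1, i.e. iff j's share is at least 0.2083.
Player A and Player J clear that bar, contributing 19 each; the remaining 8 contribute 0. Total contributed: 38.
Player D keeps 19 and receives 4.8 × 38 × 7/39 = 32.74 from the shared-equipment pool, for a payoff of 51.74.

51.74 hours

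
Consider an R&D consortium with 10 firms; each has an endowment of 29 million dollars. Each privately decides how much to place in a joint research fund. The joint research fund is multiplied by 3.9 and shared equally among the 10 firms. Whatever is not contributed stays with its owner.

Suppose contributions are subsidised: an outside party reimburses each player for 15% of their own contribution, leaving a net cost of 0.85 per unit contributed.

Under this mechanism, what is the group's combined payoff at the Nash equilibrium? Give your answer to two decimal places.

290.00 million dollars

With the mechanism, a contributed unit returns (3.9/10) / 0.85 = 0.4588 per unit of net cost — still below 1 — so contributing 0 remains dominant for every player.
At the Nash equilibrium no one contributes; group total payoff = 10 × 29 = 290.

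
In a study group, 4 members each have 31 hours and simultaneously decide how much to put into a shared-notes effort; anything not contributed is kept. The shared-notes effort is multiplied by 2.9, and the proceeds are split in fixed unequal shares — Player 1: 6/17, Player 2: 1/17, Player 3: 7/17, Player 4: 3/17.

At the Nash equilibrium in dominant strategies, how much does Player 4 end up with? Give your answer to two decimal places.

Player j's private return per contributed unit is 2.9 × (j's share). Contributing is weakly dominant for j when that share is at least 1/2.9 = 0.3448, and contributing 0 is dominant otherwise.
Player 1 and Player 3 clear that bar, contributing 31 each; the remaining 2 contribute 0. Total contributed: 62.
Player 4 keeps 31 and receives 2.9 × 62 × 3/17 = 31.73 from the shared-notes effort, for a payoff of 62.73.

62.73 hours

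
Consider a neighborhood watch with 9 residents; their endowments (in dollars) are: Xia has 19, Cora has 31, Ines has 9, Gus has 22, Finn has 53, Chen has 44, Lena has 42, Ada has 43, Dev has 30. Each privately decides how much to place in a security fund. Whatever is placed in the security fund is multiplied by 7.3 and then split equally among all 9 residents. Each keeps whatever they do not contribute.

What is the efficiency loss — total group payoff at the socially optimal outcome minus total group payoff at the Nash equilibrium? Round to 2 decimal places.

The private return per contributed unit is 7.3/9 = 0.8111 < 1 for every player regardless of endowment, so the Nash equilibrium is zero contribution and the group total is Σ E_j = 19 + 31 + 9 + 22 + 53 + 44 + 42 + 43 + 30 = 293.
Each contributed unit returns 7.300 to the group, so the social optimum is full contribution by everyone: group total = 7.300 × 293 = 2138.90.
Efficiency loss = (7.300 − 1) × 293 = 1845.90.

1845.90 dollars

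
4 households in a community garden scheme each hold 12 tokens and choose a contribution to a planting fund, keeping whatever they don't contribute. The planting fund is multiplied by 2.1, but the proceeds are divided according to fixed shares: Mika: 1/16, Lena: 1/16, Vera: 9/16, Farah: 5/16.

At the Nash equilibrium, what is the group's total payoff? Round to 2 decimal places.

For player j, contributing a unit is worthwhile iff 2.1 × (j's share) ≥ 1, i.e. iff j's share is at least 0.4762.
Vera alone (share 9/16) is above the threshold, contributing 12; the remaining 3 contribute 0. Total contributed: 12.
The planting fund pays out 2.1 × 12 = 25.20 in total (split across the unequal shares, but the aggregate is all that matters for the group sum).
The 3 free-riders keep 12 each, adding 36. Group total = 36 + 25.20 = 61.20.

61.20 tokens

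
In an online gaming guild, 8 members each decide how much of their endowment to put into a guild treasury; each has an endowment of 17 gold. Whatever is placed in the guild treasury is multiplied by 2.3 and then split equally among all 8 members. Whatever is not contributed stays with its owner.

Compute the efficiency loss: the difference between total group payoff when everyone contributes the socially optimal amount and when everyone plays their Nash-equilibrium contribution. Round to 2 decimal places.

176.80 gold

Each contributed unit returns 2.3/8 = 0.2875 to its contributor — below 1 — so contributing 0 is dominant for every player. At the Nash equilibrium everyone keeps their 17, and the group total is 8 × 17 = 136.
Each contributed unit returns 2.300 to the group as a whole (0.2875 to each of 8 players), which exceeds 1, so the social optimum is full contribution: group total = 2.300 × 136 = 312.80.
Efficiency loss = 312.80 − 136 = 176.80.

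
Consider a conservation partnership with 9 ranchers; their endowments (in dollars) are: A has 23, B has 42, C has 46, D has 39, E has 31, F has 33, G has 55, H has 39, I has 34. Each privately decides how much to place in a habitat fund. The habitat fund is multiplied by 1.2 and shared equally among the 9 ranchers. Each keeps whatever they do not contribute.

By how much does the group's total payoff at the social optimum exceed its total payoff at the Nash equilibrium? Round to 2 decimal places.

The private return per contributed unit is 1.2/9 = 0.1333 < 1 for every player regardless of endowment, so the Nash equilibrium is zero contribution and the group total is Σ E_j = 23 + 42 + 46 + 39 + 31 + 33 + 55 + 39 + 34 = 342.
Each contributed unit returns 1.200 to the group, so the social optimum is full contribution by everyone: group total = 1.200 × 342 = 410.40.
Efficiency loss = (1.200 − 1) × 342 = 68.40.

68.40 dollars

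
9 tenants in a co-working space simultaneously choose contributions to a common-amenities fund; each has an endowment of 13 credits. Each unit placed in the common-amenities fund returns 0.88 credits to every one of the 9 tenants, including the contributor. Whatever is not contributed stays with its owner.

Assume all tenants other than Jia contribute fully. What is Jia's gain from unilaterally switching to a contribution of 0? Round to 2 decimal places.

Switching from a contribution of 13 to 0 lets Jia keep an extra 13 credits, but lowers the common-amenities fund by 13, which costs Jia their own share of that drop: 0.88 × 13 = 11.44.
Net gain = 13 − 11.44 = 1.56. The private return per contributed unit (0.88) is below 1, so free-riding is indeed the best response regardless of what the others do.

1.56 credits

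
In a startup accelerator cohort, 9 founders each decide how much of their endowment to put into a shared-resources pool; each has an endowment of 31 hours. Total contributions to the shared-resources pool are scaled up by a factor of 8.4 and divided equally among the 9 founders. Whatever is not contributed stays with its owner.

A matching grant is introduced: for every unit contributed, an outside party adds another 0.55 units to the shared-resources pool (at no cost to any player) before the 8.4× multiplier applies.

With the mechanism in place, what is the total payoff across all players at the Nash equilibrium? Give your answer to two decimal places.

Under the mechanism each unit contributed yields 8.4 × 1.55 / 9 = 1.4467 back to its contributor per unit of net cost, which exceeds 1, making full contribution the dominant choice for everyone.
So the Nash equilibrium is full contribution by all 9; the group earns 8.4 × 1.55 × 279 = 3632.58.

3632.58 hours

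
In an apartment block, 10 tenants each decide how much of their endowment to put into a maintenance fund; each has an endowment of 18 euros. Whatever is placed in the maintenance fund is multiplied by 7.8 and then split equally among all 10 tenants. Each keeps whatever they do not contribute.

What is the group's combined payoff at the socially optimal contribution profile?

1404.00 euros

Each contributed unit returns 7.800 to the group as a whole (0.7800 to each of 10 players), which exceeds 1, so the social optimum is full contribution: group total = 7.800 × 180 = 1404.00.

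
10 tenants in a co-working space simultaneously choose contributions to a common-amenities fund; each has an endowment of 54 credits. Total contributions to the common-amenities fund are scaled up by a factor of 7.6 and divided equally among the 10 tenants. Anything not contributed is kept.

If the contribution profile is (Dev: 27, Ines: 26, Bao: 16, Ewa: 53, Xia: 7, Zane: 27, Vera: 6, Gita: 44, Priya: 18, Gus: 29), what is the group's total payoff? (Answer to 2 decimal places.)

2209.80 credits

Total contributed: 27 + 26 + 16 + 53 + 7 + 27 + 6 + 44 + 18 + 29 = 253; total kept: 10 × 54 − 253 = 287.
The common-amenities fund pays out 7.6 × 253 = 1922.80 in aggregate.
Group total = 287 + 1922.80 = 2209.80.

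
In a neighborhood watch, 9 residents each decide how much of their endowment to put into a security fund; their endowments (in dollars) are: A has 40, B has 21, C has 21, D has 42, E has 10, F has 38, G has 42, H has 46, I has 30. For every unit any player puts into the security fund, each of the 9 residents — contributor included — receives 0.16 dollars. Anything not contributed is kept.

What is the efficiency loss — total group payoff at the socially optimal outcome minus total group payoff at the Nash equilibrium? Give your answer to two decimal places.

The private return per contributed unit is 0.16 < 1 for everyone, so the Nash equilibrium is zero contribution and the group total is Σ E_j = 40 + 21 + 21 + 42 + 10 + 38 + 42 + 46 + 30 = 290.
Each contributed unit returns 1.440 to the group, so the social optimum is full contribution by everyone: group total = 1.440 × 290 = 417.60.
Efficiency loss = (1.440 − 1) × 290 = 127.60.

127.60 dollars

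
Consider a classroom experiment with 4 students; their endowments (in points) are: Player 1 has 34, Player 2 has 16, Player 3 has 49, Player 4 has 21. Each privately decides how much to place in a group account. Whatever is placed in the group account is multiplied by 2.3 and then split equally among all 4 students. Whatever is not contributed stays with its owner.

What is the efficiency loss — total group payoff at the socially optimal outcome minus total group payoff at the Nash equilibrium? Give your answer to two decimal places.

The private return per contributed unit is 2.3/4 = 0.5750 < 1 for every player regardless of endowment, so the Nash equilibrium is zero contribution and the group total is Σ E_j = 34 + 16 + 49 + 21 = 120.
Each contributed unit returns 2.300 to the group, so the social optimum is full contribution by everyone: group total = 2.300 × 120 = 276.00.
Efficiency loss = (2.300 − 1) × 120 = 156.00.

156.00 points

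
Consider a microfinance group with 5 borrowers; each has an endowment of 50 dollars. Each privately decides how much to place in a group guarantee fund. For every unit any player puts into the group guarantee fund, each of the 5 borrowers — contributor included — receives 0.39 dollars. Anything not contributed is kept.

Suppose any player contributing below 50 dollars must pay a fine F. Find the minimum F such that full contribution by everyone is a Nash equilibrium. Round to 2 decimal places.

30.50 dollars

Given the others contribute fully, the best deviation is to contribute 0 (any partial contribution still incurs the fine and gives up units whose private return 0.39 is below 1).
Deviating from 50 to 0 saves 50 dollars but forfeits the deviator's share of the drop in the group guarantee fund: 0.39 × 50 = 19.50.
So the deviation gain is 50 − 19.50 = 30.50, and the fine must be at least 30.50 dollars to wipe it out.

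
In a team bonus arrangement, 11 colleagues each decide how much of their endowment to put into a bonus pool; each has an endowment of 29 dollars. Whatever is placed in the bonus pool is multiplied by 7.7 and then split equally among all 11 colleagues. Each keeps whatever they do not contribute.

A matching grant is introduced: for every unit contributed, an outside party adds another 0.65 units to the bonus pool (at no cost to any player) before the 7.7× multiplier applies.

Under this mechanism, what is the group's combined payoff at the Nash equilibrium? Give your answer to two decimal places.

The effective private return per unit is now 7.7 × 1.65 / 11 = 1.1550 > 1, so every player's dominant strategy flips to full contribution.
So the Nash equilibrium is full contribution by all 11; the group earns 7.7 × 1.65 × 319 = 4052.90.

4052.90 dollars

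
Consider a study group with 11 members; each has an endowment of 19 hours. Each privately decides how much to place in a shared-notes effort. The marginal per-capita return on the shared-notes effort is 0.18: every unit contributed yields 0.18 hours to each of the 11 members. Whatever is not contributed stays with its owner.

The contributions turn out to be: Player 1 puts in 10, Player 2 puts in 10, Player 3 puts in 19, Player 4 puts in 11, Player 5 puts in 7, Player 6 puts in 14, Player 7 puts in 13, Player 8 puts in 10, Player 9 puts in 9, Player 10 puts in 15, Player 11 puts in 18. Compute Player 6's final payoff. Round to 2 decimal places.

Total contributed: 10 + 10 + 19 + 11 + 7 + 14 + 13 + 10 + 9 + 15 + 18 = 136.
Each receives 0.18 × 136 = 24.48 from the shared-notes effort.
Player 6 keeps 19 − 14 = 5, so Player 6's payoff is 5 + 24.48 = 29.48.

29.48 hours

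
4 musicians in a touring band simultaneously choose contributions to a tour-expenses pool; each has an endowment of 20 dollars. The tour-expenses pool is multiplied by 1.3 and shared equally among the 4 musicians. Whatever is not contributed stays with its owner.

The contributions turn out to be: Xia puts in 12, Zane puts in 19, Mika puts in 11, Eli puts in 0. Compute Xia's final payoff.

21.65 dollars

Total contributed: 12 + 19 + 11 + 0 = 42.
Each receives 1.3 × 42 / 4 = 13.65 from the tour-expenses pool.
Xia keeps 20 − 12 = 8, so Xia's payoff is 8 + 13.65 = 21.65.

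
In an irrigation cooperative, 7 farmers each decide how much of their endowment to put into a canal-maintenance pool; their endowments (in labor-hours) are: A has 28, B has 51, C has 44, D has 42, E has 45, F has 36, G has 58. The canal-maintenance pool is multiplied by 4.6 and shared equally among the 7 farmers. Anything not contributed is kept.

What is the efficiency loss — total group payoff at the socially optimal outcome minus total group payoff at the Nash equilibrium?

1094.40 labor-hours

The private return per contributed unit is 4.6/7 = 0.6571 < 1 for every player regardless of endowment, so the Nash equilibrium is zero contribution and the group total is Σ E_j = 28 + 51 + 44 + 42 + 45 + 36 + 58 = 304.
Each contributed unit returns 4.600 to the group, so the social optimum is full contribution by everyone: group total = 4.600 × 304 = 1398.40.
Efficiency loss = (4.600 − 1) × 304 = 1094.40.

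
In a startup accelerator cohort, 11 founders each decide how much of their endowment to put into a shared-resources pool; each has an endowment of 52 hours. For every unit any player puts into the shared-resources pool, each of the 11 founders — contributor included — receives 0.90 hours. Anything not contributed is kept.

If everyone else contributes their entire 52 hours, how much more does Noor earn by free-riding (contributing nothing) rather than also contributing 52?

5.20 hours

Switching from a contribution of 52 to 0 lets Noor keep an extra 52 hours, but lowers the shared-resources pool by 52, which costs Noor their own share of that drop: 0.90 × 52 = 46.80.
Net gain = 52 − 46.80 = 5.20. The private return per contributed unit (0.90) is below 1, so free-riding is indeed the best response regardless of what the others do.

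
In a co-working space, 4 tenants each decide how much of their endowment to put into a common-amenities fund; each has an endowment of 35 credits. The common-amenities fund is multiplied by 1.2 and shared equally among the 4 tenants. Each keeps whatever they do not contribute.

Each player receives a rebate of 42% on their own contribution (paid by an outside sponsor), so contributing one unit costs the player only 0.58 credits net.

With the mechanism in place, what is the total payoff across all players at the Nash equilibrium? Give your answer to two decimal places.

140.00 credits

The effective private return is (1.2/4) / 0.58 = 0.5172, which is still under 1, so the mechanism doesn't change anyone's dominant strategy: zero contribution.
Everyone keeps their endowment and the group total is 4 × 35 = 140.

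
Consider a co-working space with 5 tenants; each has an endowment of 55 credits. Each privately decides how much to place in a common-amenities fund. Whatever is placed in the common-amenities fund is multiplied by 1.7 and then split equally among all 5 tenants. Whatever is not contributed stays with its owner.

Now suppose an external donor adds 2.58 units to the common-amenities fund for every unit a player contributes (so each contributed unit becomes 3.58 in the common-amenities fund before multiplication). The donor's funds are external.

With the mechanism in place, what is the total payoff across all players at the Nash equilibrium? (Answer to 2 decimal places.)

1673.65 credits

With the mechanism, a contributed unit returns 1.7 × 3.58 / 5 = 1.2172 per unit of net cost to the contributor — now above 1 — so contributing fully is weakly dominant for every player.
So the Nash equilibrium is full contribution by all 5; the group earns 1.7 × 3.58 × 275 = 1673.65.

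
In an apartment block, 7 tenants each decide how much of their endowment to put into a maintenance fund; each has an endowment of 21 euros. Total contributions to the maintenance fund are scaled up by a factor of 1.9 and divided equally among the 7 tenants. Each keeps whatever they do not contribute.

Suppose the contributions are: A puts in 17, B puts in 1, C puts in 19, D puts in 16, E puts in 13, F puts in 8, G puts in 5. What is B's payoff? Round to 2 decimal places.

Total contributed: 17 + 1 + 19 + 16 + 13 + 8 + 5 = 79.
Each receives 1.9 × 79 / 7 = 21.44 from the maintenance fund.
B keeps 21 − 1 = 20, so B's payoff is 20 + 21.44 = 41.44.

41.44 euros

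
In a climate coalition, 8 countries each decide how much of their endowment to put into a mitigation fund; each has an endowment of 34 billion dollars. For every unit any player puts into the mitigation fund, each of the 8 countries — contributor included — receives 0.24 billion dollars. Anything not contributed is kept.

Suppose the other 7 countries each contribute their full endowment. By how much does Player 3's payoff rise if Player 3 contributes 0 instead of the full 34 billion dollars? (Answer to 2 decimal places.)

Switching from a contribution of 34 to 0 lets Player 3 keep an extra 34 billion dollars, but lowers the mitigation fund by 34, which costs Player 3 their own share of that drop: 0.24 × 34 = 8.16.
Net gain = 34 − 8.16 = 25.84. The private return per contributed unit (0.24) is below 1, so free-riding is indeed the best response regardless of what the others do.

25.84 billion dollars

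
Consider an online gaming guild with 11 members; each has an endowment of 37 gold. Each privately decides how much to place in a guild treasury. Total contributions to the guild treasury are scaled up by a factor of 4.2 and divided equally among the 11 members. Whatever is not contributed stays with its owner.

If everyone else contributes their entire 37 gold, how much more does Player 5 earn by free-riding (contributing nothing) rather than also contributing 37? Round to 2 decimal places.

Switching from a contribution of 37 to 0 lets Player 5 keep an extra 37 gold, but lowers the guild treasury by 37, which costs Player 5 their own share of that drop: 4.2/11 × 37 = 14.13.
Net gain = 37 − 14.13 = 22.87. The private return per contributed unit (0.3818) is below 1, so free-riding is indeed the best response regardless of what the others do.

22.87 gold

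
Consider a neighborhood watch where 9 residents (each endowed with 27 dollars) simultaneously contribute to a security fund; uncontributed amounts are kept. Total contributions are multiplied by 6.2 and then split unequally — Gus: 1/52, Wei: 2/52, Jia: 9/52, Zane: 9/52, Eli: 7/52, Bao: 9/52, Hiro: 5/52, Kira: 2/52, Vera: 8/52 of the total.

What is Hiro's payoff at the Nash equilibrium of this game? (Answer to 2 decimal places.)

Player j's private return per contributed unit is 6.2 × (j's share). Contributing is weakly dominant for j when that share is at least 1/6.2 = 0.1613, and contributing 0 is dominant otherwise.
Jia, Zane and Bao are above the threshold, contributing 27 each; the remaining 6 contribute 0. Total contributed: 81.
Hiro keeps 27 and receives 6.2 × 81 × 5/52 = 48.29 from the security fund, for a payoff of 75.29.

75.29 dollars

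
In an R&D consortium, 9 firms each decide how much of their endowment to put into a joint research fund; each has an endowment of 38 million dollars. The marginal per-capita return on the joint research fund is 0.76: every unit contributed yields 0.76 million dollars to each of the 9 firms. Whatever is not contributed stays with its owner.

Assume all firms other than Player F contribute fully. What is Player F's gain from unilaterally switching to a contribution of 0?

9.12 million dollars

Switching from a contribution of 38 to 0 lets Player F keep an extra 38 million dollars, but lowers the joint research fund by 38, which costs Player F their own share of that drop: 0.76 × 38 = 28.88.
Net gain = 38 − 28.88 = 9.12. The private return per contributed unit (0.76) is below 1, so free-riding is indeed the best response regardless of what the others do.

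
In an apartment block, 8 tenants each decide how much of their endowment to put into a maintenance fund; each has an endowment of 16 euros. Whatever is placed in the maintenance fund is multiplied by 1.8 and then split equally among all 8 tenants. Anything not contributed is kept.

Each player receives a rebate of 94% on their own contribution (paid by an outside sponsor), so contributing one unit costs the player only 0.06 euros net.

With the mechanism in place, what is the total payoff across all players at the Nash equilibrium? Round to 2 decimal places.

350.72 euros

The effective private return per unit is now (1.8/8) / 0.06 = 3.7500 > 1, so every player's dominant strategy flips to full contribution.
So the Nash equilibrium is full contribution by all 8; the group earns 8 × (16 × 0.94 + 1.8 × 16) = 350.72.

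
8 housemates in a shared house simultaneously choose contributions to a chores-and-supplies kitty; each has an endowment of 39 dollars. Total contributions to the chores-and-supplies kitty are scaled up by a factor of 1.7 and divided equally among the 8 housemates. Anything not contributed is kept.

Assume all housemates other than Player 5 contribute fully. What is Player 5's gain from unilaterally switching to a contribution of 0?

Switching from a contribution of 39 to 0 lets Player 5 keep an extra 39 dollars, but lowers the chores-and-supplies kitty by 39, which costs Player 5 their own share of that drop: 1.7/8 × 39 = 8.29.
Net gain = 39 − 8.29 = 30.71. The private return per contributed unit (0.2125) is below 1, so free-riding is indeed the best response regardless of what the others do.

30.71 dollars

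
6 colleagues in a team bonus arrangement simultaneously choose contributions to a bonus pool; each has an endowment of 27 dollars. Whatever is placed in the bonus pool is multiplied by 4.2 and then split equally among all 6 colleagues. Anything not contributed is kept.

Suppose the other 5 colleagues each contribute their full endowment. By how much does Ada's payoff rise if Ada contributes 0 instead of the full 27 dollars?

8.10 dollars

Switching from a contribution of 27 to 0 lets Ada keep an extra 27 dollars, but lowers the bonus pool by 27, which costs Ada their own share of that drop: 4.2/6 × 27 = 18.90.
Net gain = 27 − 18.90 = 8.10. The private return per contributed unit (0.7000) is below 1, so free-riding is indeed the best response regardless of what the others do.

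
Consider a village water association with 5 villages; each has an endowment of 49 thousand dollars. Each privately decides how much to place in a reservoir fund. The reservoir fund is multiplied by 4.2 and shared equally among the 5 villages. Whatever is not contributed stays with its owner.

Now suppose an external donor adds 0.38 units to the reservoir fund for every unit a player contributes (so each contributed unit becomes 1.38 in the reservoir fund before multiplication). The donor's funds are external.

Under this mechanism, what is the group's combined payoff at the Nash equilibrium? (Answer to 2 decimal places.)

The effective private return per unit is now 4.2 × 1.38 / 5 = 1.1592 > 1, so every player's dominant strategy flips to full contribution.
So the Nash equilibrium is full contribution by all 5; the group earns 4.2 × 1.38 × 245 = 1420.02.

1420.02 thousand dollars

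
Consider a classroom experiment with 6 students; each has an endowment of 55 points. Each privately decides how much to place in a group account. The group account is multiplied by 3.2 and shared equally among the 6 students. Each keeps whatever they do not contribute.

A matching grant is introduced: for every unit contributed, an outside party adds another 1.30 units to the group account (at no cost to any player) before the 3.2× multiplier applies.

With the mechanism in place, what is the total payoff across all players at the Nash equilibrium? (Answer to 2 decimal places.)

2428.80 points

Under the mechanism each unit contributed yields 3.2 × 2.30 / 6 = 1.2267 back to its contributor per unit of net cost, which exceeds 1, making full contribution the dominant choice for everyone.
So the Nash equilibrium is full contribution by all 6; the group earns 3.2 × 2.30 × 330 = 2428.80.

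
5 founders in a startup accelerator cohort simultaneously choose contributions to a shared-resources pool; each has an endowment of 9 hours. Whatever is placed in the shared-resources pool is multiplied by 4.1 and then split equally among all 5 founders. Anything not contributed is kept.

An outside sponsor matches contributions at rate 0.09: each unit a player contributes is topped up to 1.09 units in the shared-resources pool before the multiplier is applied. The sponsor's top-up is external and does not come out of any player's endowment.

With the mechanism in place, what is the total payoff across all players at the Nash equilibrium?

Even with the mechanism, each unit contributed returns only 4.1 × 1.09 / 5 = 0.8938 per unit of net cost, so contributing nothing is still dominant.
Everyone keeps their endowment and the group total is 5 × 9 = 45.

45.00 hours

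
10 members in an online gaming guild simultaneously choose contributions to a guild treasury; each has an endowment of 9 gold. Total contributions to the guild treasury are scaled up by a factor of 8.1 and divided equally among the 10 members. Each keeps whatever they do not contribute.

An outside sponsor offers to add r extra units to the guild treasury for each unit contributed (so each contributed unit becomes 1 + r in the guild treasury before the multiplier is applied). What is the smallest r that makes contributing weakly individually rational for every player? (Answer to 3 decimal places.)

0.235

With matching at rate r, one contributed unit becomes (1 + r) in the guild treasury and returns 8.1 × (1 + r) / 10 to the contributor.
Setting this equal to 1: 1 + r = 10/8.1 = 1.2346.
So the minimum matching rate is r = 1.2346 − 1 = 0.235.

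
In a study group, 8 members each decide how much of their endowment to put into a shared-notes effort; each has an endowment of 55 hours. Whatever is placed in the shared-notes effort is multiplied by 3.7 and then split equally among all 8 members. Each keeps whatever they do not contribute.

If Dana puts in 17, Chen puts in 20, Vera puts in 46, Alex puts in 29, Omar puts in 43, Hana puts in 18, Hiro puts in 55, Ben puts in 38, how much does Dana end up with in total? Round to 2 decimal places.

Total contributed: 17 + 20 + 46 + 29 + 43 + 18 + 55 + 38 = 266.
Each receives 3.7 × 266 / 8 = 123.03 from the shared-notes effort.
Dana keeps 55 − 17 = 38, so Dana's payoff is 38 + 123.03 = 161.03.

161.03 hours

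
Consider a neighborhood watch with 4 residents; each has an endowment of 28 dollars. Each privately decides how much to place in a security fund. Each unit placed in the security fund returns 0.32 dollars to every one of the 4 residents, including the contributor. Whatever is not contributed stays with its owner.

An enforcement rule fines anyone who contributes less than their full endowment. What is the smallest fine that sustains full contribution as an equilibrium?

Given the others contribute fully, the best deviation is to contribute 0 (any partial contribution still incurs the fine and gives up units whose private return 0.32 is below 1).
Deviating from 28 to 0 saves 28 dollars but forfeits the deviator's share of the drop in the security fund: 0.32 × 28 = 8.96.
So the deviation gain is 28 − 8.96 = 19.04, and the fine must be at least 19.04 dollars to wipe it out.

19.04 dollars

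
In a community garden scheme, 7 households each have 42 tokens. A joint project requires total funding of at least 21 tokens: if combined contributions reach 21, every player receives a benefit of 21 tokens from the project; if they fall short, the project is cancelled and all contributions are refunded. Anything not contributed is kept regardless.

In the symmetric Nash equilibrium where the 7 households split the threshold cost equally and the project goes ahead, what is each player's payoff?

60 tokens

Equal share of the threshold: 21/7 = 3.
At this profile no one gains by cutting their contribution: any cut drops the total below 21, the project is cancelled, contributions are refunded, and the deviator ends with 42, which is less than 42 − 3 + 21 = 60. Contributing more than 3 just wastes the excess. So contributing exactly 3 is a best response.
Each player's payoff: 42 − 3 + 21 = 60.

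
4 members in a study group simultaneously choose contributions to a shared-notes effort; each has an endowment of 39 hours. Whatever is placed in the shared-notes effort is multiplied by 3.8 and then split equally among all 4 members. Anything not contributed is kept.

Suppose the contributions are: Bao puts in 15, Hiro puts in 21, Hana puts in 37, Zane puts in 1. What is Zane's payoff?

108.30 hours

Total contributed: 15 + 21 + 37 + 1 = 74.
Each receives 3.8 × 74 / 4 = 70.30 from the shared-notes effort.
Zane keeps 39 − 1 = 38, so Zane's payoff is 38 + 70.30 = 108.30.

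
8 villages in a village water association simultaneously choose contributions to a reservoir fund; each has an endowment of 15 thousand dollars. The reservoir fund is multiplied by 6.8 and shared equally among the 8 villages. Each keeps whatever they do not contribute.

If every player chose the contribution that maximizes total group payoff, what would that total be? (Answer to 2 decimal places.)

Each contributed unit returns 6.800 to the group as a whole (0.8500 to each of 8 players), which exceeds 1, so the social optimum is full contribution: group total = 6.800 × 120 = 816.00.

816.00 thousand dollars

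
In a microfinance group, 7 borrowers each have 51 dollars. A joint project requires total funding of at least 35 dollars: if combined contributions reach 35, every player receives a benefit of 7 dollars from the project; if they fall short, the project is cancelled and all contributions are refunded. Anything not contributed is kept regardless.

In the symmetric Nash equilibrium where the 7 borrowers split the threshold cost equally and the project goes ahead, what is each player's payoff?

53 dollars

Equal share of the threshold: 35/7 = 5.
At this profile no one gains by cutting their contribution: any cut drops the total below 35, the project is cancelled, contributions are refunded, and the deviator ends with 51, which is less than 51 − 5 + 7 = 53. Contributing more than 5 just wastes the excess. So contributing exactly 5 is a best response.
Each player's payoff: 51 − 5 + 7 = 53.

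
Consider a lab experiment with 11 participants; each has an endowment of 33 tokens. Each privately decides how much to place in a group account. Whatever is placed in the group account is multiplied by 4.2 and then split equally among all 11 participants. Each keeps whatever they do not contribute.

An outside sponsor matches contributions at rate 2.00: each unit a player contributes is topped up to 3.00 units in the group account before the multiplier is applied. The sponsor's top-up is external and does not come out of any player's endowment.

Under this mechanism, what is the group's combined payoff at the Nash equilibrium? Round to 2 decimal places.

4573.80 tokens

Under the mechanism each unit contributed yields 4.2 × 3.00 / 11 = 1.1455 back to its contributor per unit of net cost, which exceeds 1, making full contribution the dominant choice for everyone.
So the Nash equilibrium is full contribution by all 11; the group earns 4.2 × 3.00 × 363 = 4573.80.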